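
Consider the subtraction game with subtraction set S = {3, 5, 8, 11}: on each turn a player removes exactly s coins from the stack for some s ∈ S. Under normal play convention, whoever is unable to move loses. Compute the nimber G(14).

n :  0  1  2  3  4  5  6  7  8  9 10 11 12 13 14
G :  0  0  0  1  1  1  2  2  2  3  3  3  4  4  0

0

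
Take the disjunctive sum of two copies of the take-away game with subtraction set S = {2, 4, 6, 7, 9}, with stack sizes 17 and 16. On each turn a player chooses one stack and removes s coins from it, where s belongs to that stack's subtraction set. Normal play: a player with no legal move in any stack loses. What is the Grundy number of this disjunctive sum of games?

1

All stacks use S = {2, 4, 6, 7, 9}:
G(0) = 0
G(1) = mex{} = 0
G(2) = mex{0} = 1
G(3) = mex{0} = 1
G(4) = mex{1,0} = 2
G(5) = mex{1,0} = 2
G(6) = mex{2,1,0} = 3
G(7) = mex{2,1,0,0} = 3
G(8) = mex{3,2,1,0} = 4
G(9) = mex{3,2,1,1,0} = 4
G(10) = mex{4,3,2,1,0} = 5
G(11) = mex{4,3,2,2,1} = 0
G(12) = mex{5,4,3,2,1} = 0
G(13) = mex{0,4,3,3,2} = 1
G(14) = mex{0,5,4,3,2} = 1
G(15) = mex{1,0,4,4,3} = 2
G(16) = mex{1,0,5,4,3} = 2
G(17) = mex{2,1,0,5,4} = 3
Stack A: G(17) = 3.
Stack B: G(16) = 2.
Combined Grundy value = 3 ⊕ 2 = 1.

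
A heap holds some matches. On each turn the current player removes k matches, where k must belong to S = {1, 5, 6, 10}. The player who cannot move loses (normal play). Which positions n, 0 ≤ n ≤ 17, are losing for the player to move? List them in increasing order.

0, 2, 4, 11, 13, 15

n :  0  1  2  3  4  5  6  7  8  9 10 11 12 13 14 15 16 17
G :  0  1  0  1  0  1  2  3  2  3  2  0  1  0  1  0  1  2
P-positions are exactly the n with G(n) = 0.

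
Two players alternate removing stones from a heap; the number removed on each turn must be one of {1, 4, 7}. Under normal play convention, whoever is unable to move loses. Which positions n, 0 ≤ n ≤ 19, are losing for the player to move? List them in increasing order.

0, 2, 5, 8, 10, 13, 16, 18

G(0) = 0
G(1) = mex{0} = 1
G(2) = mex{1} = 0
G(3) = mex{0} = 1
G(4) = mex{1,0} = 2
G(5) = mex{2,1} = 0
G(6) = mex{0,0} = 1
G(7) = mex{1,1,0} = 2
G(8) = mex{2,2,1} = 0
G(9) = mex{0,0,0} = 1
G(10) = mex{1,1,1} = 0
G(11) = mex{0,2,2} = 1
G(12) = mex{1,0,0} = 2
G(13) = mex{2,1,1} = 0
G(14) = mex{0,0,2} = 1
G(15) = mex{1,1,0} = 2
G(16) = mex{2,2,1} = 0
G(17) = mex{0,0,0} = 1
G(18) = mex{1,1,1} = 0
G(19) = mex{0,2,2} = 1
P-positions are exactly the n with G(n) = 0.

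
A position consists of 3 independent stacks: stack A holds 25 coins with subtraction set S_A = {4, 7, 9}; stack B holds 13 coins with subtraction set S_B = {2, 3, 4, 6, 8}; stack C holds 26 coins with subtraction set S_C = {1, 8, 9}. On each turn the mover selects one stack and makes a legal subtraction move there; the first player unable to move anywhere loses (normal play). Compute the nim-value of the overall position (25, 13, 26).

Stack A, S = {4, 7, 9}:
G(0) = 0
G(1) = mex{} = 0
G(2) = mex{} = 0
G(3) = mex{} = 0
G(4) = mex{0} = 1
G(5) = mex{0} = 1
G(6) = mex{0} = 1
G(7) = mex{0,0} = 1
G(8) = mex{1,0} = 2
G(9) = mex{1,0,0} = 2
G(10) = mex{1,0,0} = 2
G(11) = mex{1,1,0} = 2
G(12) = mex{2,1,0} = 3
G(13) = mex{2,1,1} = 0
G(14) = mex{2,1,1} = 0
G(15) = mex{2,2,1} = 0
G(16) = mex{3,2,1} = 0
G(17) = mex{0,2,2} = 1
G(18) = mex{0,2,2} = 1
G(19) = mex{0,3,2} = 1
G(20) = mex{0,0,2} = 1
G(21) = mex{1,0,3} = 2
G(22) = mex{1,0,0} = 2
G(23) = mex{1,0,0} = 2
G(24) = mex{1,1,0} = 2
G(25) = mex{2,1,0} = 3
G_A(25) = 3.
Stack B, S = {2, 3, 4, 6, 8}:
n :  0  1  2  3  4  5  6  7  8  9 10 11 12 13
G :  0  0  1  1  2  2  3  3  4  4  0  0  1  1
G_B(13) = 1.
Stack C, S = {1, 8, 9}:
n :  0  1  2  3  4  5  6  7  8  9 10 11 12 13 14 15 16 17 18 19 20 21 22 23 24 25 26
G :  0  1  0  1  0  1  0  1  2  3  2  3  2  3  2  3  0  1  0  1  0  1  0  1  2  3  2
G_C(26) = 2.
Combined Grundy value = 3 ⊕ 1 ⊕ 2 = 0.

0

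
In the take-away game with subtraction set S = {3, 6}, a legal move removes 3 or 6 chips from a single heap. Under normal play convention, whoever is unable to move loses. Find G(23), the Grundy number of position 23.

1

n :  0  1  2  3  4  5  6  7  8  9 10 11 12 13 14 15 16 17 18 19 20 21 22 23
G :  0  0  0  1  1  1  2  2  2  0  0  0  1  1  1  2  2  2  0  0  0  1  1  1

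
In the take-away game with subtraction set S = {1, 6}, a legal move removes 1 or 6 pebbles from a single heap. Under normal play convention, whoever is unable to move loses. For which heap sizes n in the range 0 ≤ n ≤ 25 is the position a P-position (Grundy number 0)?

G(0) = 0
G(1) = mex{0} = 1
G(2) = mex{1} = 0
G(3) = mex{0} = 1
G(4) = mex{1} = 0
G(5) = mex{0} = 1
G(6) = mex{1,0} = 2
G(7) = mex{2,1} = 0
G(8) = mex{0,0} = 1
G(9) = mex{1,1} = 0
G(10) = mex{0,0} = 1
G(11) = mex{1,1} = 0
G(12) = mex{0,2} = 1
G(13) = mex{1,0} = 2
G(14) = mex{2,1} = 0
G(15) = mex{0,0} = 1
G(16) = mex{1,1} = 0
G(17) = mex{0,0} = 1
G(18) = mex{1,1} = 0
G(19) = mex{0,2} = 1
G(20) = mex{1,0} = 2
G(21) = mex{2,1} = 0
G(22) = mex{0,0} = 1
G(23) = mex{1,1} = 0
G(24) = mex{0,0} = 1
G(25) = mex{1,1} = 0
P-positions are exactly the n with G(n) = 0.

0, 2, 4, 7, 9, 11, 14, 16, 18, 21, 23, 25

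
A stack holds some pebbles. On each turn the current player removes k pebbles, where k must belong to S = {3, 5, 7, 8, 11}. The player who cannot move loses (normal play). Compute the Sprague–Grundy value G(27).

n :  0  1  2  3  4  5  6  7  8  9 10 11 12 13 14 15 16 17 18 19 20 21 22 23 24 25 26 27
G :  0  0  0  1  1  1  2  2  2  3  3  3  4  4  0  0  0  1  1  1  2  2  2  3  3  3  4  4

4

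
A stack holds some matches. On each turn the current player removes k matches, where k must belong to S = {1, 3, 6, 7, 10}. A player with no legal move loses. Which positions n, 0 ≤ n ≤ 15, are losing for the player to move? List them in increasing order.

G(0) = 0
G(1) = mex{0} = 1
G(2) = mex{1} = 0
G(3) = mex{0,0} = 1
G(4) = mex{1,1} = 0
G(5) = mex{0,0} = 1
G(6) = mex{1,1,0} = 2
G(7) = mex{2,0,1,0} = 3
G(8) = mex{3,1,0,1} = 2
G(9) = mex{2,2,1,0} = 3
G(10) = mex{3,3,0,1,0} = 2
G(11) = mex{2,2,1,0,1} = 3
G(12) = mex{3,3,2,1,0} = 4
G(13) = mex{4,2,3,2,1} = 0
G(14) = mex{0,3,2,3,0} = 1
G(15) = mex{1,4,3,2,1} = 0
P-positions are exactly the n with G(n) = 0.

0, 2, 4, 13, 15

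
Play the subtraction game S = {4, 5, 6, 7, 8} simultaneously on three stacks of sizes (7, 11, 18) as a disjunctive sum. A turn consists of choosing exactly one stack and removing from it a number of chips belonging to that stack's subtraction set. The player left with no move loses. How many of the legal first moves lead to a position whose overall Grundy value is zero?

All stacks use S = {4, 5, 6, 7, 8}:
n :  0  1  2  3  4  5  6  7  8  9 10 11 12 13 14 15 16 17 18
G :  0  0  0  0  1  1  1  1  2  2  2  2  0  0  0  0  1  1  1
Stack A: G(7) = 1.
Stack B: G(11) = 2.
Stack C: G(18) = 1.
Combined Grundy value = 1 ⊕ 2 ⊕ 1 = 2.
A winning move leaves total XOR = 0, i.e. changes one component's Grundy value g to g ⊕ X where X is the current total.
Stack A: need g' = 1⊕2 = 3. Options: 7−4→G=0, 7−5→G=0, 7−6→G=0, 7−7→G=0. Hits: 0.
Stack B: need g' = 2⊕2 = 0. Options: 11−4→G=1, 11−5→G=1, 11−6→G=1, 11−7→G=1, 11−8→G=0. Hits: 1.
Stack C: need g' = 1⊕2 = 3. Options: 18−4→G=0, 18−5→G=0, 18−6→G=0, 18−7→G=2, 18−8→G=2. Hits: 0.

1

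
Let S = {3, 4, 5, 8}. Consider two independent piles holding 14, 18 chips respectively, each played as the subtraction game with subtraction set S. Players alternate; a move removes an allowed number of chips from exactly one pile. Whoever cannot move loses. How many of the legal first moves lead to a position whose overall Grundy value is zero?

3

All piles use S = {3, 4, 5, 8}:
G(0) = 0
G(1) = mex{} = 0
G(2) = mex{} = 0
G(3) = mex{0} = 1
G(4) = mex{0,0} = 1
G(5) = mex{0,0,0} = 1
G(6) = mex{1,0,0} = 2
G(7) = mex{1,1,0} = 2
G(8) = mex{1,1,1,0} = 2
G(9) = mex{2,1,1,0} = 3
G(10) = mex{2,2,1,0} = 3
G(11) = mex{2,2,2,1} = 0
G(12) = mex{3,2,2,1} = 0
G(13) = mex{3,3,2,1} = 0
G(14) = mex{0,3,3,2} = 1
G(15) = mex{0,0,3,2} = 1
G(16) = mex{0,0,0,2} = 1
G(17) = mex{1,0,0,3} = 2
G(18) = mex{1,1,0,3} = 2
Pile A: G(14) = 1.
Pile B: G(18) = 2.
Combined Grundy value = 1 ⊕ 2 = 3.
A winning move leaves total XOR = 0, i.e. changes one component's Grundy value g to g ⊕ X where X is the current total.
Pile A: need g' = 1⊕3 = 2. Options: 14−3→G=0, 14−4→G=3, 14−5→G=3, 14−8→G=2. Hits: 1.
Pile B: need g' = 2⊕3 = 1. Options: 18−3→G=1, 18−4→G=1, 18−5→G=0, 18−8→G=3. Hits: 2.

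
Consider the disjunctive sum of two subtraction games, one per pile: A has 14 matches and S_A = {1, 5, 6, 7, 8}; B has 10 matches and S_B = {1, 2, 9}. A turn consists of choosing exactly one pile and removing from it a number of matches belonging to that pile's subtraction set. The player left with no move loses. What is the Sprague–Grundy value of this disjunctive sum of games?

Pile A, S = {1, 5, 6, 7, 8}:
n :  0  1  2  3  4  5  6  7  8  9 10 11 12 13 14
G :  0  1  0  1  0  1  2  3  2  3  2  3  4  0  1
G_A(14) = 1.
Pile B, S = {1, 2, 9}:
n :  0  1  2  3  4  5  6  7  8  9 10
G :  0  1  2  0  1  2  0  1  2  3  0
G_B(10) = 0.
Combined Grundy value = 1 ⊕ 0 = 1.

1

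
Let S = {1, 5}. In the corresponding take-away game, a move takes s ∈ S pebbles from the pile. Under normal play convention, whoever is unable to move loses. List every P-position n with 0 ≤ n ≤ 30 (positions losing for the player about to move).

G(0) = 0
G(1) = mex{0} = 1
G(2) = mex{1} = 0
G(3) = mex{0} = 1
G(4) = mex{1} = 0
G(5) = mex{0,0} = 1
G(6) = mex{1,1} = 0
G(7) = mex{0,0} = 1
G(8) = mex{1,1} = 0
G(9) = mex{0,0} = 1
G(10) = mex{1,1} = 0
G(11) = mex{0,0} = 1
G(12) = mex{1,1} = 0
G(13) = mex{0,0} = 1
G(14) = mex{1,1} = 0
G(15) = mex{0,0} = 1
G(16) = mex{1,1} = 0
G(17) = mex{0,0} = 1
G(18) = mex{1,1} = 0
G(19) = mex{0,0} = 1
G(20) = mex{1,1} = 0
G(21) = mex{0,0} = 1
G(22) = mex{1,1} = 0
G(23) = mex{0,0} = 1
G(24) = mex{1,1} = 0
G(25) = mex{0,0} = 1
G(26) = mex{1,1} = 0
G(27) = mex{0,0} = 1
G(28) = mex{1,1} = 0
G(29) = mex{0,0} = 1
G(30) = mex{1,1} = 0
P-positions are exactly the n with G(n) = 0.

0, 2, 4, 6, 8, 10, 12, 14, 16, 18, 20, 22, 24, 26, 28, 30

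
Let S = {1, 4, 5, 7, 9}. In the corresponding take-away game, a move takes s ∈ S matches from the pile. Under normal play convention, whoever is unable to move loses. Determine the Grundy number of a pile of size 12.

G(0) = 0
G(1) = mex{0} = 1
G(2) = mex{1} = 0
G(3) = mex{0} = 1
G(4) = mex{1,0} = 2
G(5) = mex{2,1,0} = 3
G(6) = mex{3,0,1} = 2
G(7) = mex{2,1,0,0} = 3
G(8) = mex{3,2,1,1} = 0
G(9) = mex{0,3,2,0,0} = 1
G(10) = mex{1,2,3,1,1} = 0
G(11) = mex{0,3,2,2,0} = 1
G(12) = mex{1,0,3,3,1} = 2

2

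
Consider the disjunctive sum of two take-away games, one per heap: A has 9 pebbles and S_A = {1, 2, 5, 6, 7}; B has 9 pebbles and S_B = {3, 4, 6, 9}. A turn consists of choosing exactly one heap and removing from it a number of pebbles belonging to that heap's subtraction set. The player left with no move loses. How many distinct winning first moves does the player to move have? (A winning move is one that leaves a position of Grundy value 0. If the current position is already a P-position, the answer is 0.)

Heap A, S = {1, 2, 5, 6, 7}:
n : 0 1 2 3 4 5 6 7 8 9
G : 0 1 2 0 1 2 3 4 5 3
G_A(9) = 3.
Heap B, S = {3, 4, 6, 9}:
G(0) = 0
G(1) = mex{} = 0
G(2) = mex{} = 0
G(3) = mex{0} = 1
G(4) = mex{0,0} = 1
G(5) = mex{0,0} = 1
G(6) = mex{1,0,0} = 2
G(7) = mex{1,1,0} = 2
G(8) = mex{1,1,0} = 2
G(9) = mex{2,1,1,0} = 3
G_B(9) = 3.
Combined Grundy value = 3 ⊕ 3 = 0.
A winning move leaves total XOR = 0, i.e. changes one component's Grundy value g to g ⊕ X where X is the current total.
Heap A: target g' = 3⊕0 = 3, but every legal move changes the Grundy value (mex property), so 0 moves.
Heap B: target g' = 3⊕0 = 3, but every legal move changes the Grundy value (mex property), so 0 moves.

0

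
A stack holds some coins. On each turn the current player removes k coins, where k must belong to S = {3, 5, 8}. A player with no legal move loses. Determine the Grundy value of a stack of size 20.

n :  0  1  2  3  4  5  6  7  8  9 10 11 12 13 14 15 16 17 18 19 20
G :  0  0  0  1  1  1  2  2  2  3  3  0  0  0  1  1  1  2  2  2  3

3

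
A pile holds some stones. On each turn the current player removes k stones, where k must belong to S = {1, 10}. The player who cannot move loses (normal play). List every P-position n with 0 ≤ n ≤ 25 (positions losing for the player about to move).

0, 2, 4, 6, 8, 11, 13, 15, 17, 19, 22, 24

n :  0  1  2  3  4  5  6  7  8  9 10 11 12 13 14 15 16 17 18 19 20 21 22 23 24 25
G :  0  1  0  1  0  1  0  1  0  1  2  0  1  0  1  0  1  0  1  0  1  2  0  1  0  1
P-positions are exactly the n with G(n) = 0.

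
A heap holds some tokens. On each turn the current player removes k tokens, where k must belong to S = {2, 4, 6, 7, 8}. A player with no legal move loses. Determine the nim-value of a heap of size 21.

0

G(0) = 0
G(1) = mex{} = 0
G(2) = mex{0} = 1
G(3) = mex{0} = 1
G(4) = mex{1,0} = 2
G(5) = mex{1,0} = 2
G(6) = mex{2,1,0} = 3
G(7) = mex{2,1,0,0} = 3
G(8) = mex{3,2,1,0,0} = 4
G(9) = mex{3,2,1,1,0} = 4
G(10) = mex{4,3,2,1,1} = 0
G(11) = mex{4,3,2,2,1} = 0
G(12) = mex{0,4,3,2,2} = 1
G(13) = mex{0,4,3,3,2} = 1
G(14) = mex{1,0,4,3,3} = 2
G(15) = mex{1,0,4,4,3} = 2
G(16) = mex{2,1,0,4,4} = 3
G(17) = mex{2,1,0,0,4} = 3
G(18) = mex{3,2,1,0,0} = 4
G(19) = mex{3,2,1,1,0} = 4
G(20) = mex{4,3,2,1,1} = 0
G(21) = mex{4,3,2,2,1} = 0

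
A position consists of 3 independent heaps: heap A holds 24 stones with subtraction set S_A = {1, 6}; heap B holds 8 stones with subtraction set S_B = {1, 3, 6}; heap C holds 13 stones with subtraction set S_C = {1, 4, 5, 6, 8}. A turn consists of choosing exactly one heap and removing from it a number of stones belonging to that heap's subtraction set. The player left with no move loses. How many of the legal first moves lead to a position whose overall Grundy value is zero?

Heap A, S = {1, 6}:
n :  0  1  2  3  4  5  6  7  8  9 10 11 12 13 14 15 16 17 18 19 20 21 22 23 24
G :  0  1  0  1  0  1  2  0  1  0  1  0  1  2  0  1  0  1  0  1  2  0  1  0  1
G_A(24) = 1.
Heap B, S = {1, 3, 6}:
G(0) = 0
G(1) = mex{0} = 1
G(2) = mex{1} = 0
G(3) = mex{0,0} = 1
G(4) = mex{1,1} = 0
G(5) = mex{0,0} = 1
G(6) = mex{1,1,0} = 2
G(7) = mex{2,0,1} = 3
G(8) = mex{3,1,0} = 2
G_B(8) = 2.
Heap C, S = {1, 4, 5, 6, 8}:
n :  0  1  2  3  4  5  6  7  8  9 10 11 12 13
G :  0  1  0  1  2  3  2  3  4  0  1  0  1  2
G_C(13) = 2.
Combined Grundy value = 1 ⊕ 2 ⊕ 2 = 1.
A winning move leaves total XOR = 0, i.e. changes one component's Grundy value g to g ⊕ X where X is the current total.
Heap A: need g' = 1⊕1 = 0. Options: 24−1→G=0, 24−6→G=0. Hits: 2.
Heap B: need g' = 2⊕1 = 3. Options: 8−1→G=3, 8−3→G=1, 8−6→G=0. Hits: 1.
Heap C: need g' = 2⊕1 = 3. Options: 13−1→G=1, 13−4→G=0, 13−5→G=4, 13−6→G=3, 13−8→G=3. Hits: 2.

5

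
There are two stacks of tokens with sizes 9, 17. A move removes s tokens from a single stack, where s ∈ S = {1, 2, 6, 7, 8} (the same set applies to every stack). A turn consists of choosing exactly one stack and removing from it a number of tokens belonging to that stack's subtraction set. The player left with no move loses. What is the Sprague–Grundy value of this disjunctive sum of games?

All stacks use S = {1, 2, 6, 7, 8}:
n :  0  1  2  3  4  5  6  7  8  9 10 11 12 13 14 15 16 17
G :  0  1  2  0  1  2  3  4  5  3  4  5  0  1  2  0  1  2
Stack A: G(9) = 3.
Stack B: G(17) = 2.
Combined Grundy value = 3 ⊕ 2 = 1.

1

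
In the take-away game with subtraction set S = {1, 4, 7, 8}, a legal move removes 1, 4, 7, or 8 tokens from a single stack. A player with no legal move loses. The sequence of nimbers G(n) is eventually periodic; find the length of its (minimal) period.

25

n :  0  1  2  3  4  5  6  7  8  9 10 11 12 13 14 15 16 17 18 19 20 21 22 23 24 25 26 27 28 29 30 31 32 33 34 35 36 37 38 39 40 41 42 43 44 45 46 47 48 49 50 51
G :  0  1  0  1  2  0  1  2  3  2  3  0  1  3  0  1  0  1  2  3  2  4  3  2  3  0  1  0  1  2  0  1  2  3  2  3  0  1  3  0  1  0  1  2  3  2  4  3  2  3  0  1
G(n+25) = G(n) holds for n = 0,…,7 (a full window of length max(S) = 8), so the sequence is purely periodic with period 25.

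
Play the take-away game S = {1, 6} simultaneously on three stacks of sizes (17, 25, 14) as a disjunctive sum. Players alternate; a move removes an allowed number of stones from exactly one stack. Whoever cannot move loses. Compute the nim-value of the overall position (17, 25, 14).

1

All stacks use S = {1, 6}:
n :  0  1  2  3  4  5  6  7  8  9 10 11 12 13 14 15 16 17 18 19 20 21 22 23 24 25
G :  0  1  0  1  0  1  2  0  1  0  1  0  1  2  0  1  0  1  0  1  2  0  1  0  1  0
Stack A: G(17) = 1.
Stack B: G(25) = 0.
Stack C: G(14) = 0.
Combined Grundy value = 1 ⊕ 0 ⊕ 0 = 1.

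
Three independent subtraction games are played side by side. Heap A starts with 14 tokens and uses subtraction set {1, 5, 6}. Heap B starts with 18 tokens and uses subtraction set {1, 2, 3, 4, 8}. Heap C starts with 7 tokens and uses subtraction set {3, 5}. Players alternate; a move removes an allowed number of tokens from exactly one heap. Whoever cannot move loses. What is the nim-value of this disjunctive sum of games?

Heap A, S = {1, 5, 6}:
n :  0  1  2  3  4  5  6  7  8  9 10 11 12 13 14
G :  0  1  0  1  0  1  2  3  2  3  2  0  1  0  1
G_A(14) = 1.
Heap B, S = {1, 2, 3, 4, 8}:
n :  0  1  2  3  4  5  6  7  8  9 10 11 12 13 14 15 16 17 18
G :  0  1  2  3  4  0  1  2  3  4  0  1  2  3  4  0  1  2  3
G_B(18) = 3.
Heap C, S = {3, 5}:
G(0) = 0
G(1) = mex{} = 0
G(2) = mex{} = 0
G(3) = mex{0} = 1
G(4) = mex{0} = 1
G(5) = mex{0,0} = 1
G(6) = mex{1,0} = 2
G(7) = mex{1,0} = 2
G_C(7) = 2.
Combined Grundy value = 1 ⊕ 3 ⊕ 2 = 0.

0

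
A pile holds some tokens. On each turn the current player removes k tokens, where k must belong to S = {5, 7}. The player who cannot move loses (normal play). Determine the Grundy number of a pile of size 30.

1

n :  0  1  2  3  4  5  6  7  8  9 10 11 12 13 14 15 16 17 18 19 20 21 22 23 24 25 26 27 28 29 30
G :  0  0  0  0  0  1  1  1  1  1  2  2  0  0  0  0  0  1  1  1  1  1  2  2  0  0  0  0  0  1  1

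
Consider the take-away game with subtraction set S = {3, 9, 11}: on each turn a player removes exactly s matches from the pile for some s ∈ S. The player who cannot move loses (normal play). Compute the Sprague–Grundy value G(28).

0

G(0) = 0
G(1) = mex{} = 0
G(2) = mex{} = 0
G(3) = mex{0} = 1
G(4) = mex{0} = 1
G(5) = mex{0} = 1
G(6) = mex{1} = 0
G(7) = mex{1} = 0
G(8) = mex{1} = 0
G(9) = mex{0,0} = 1
G(10) = mex{0,0} = 1
G(11) = mex{0,0,0} = 1
G(12) = mex{1,1,0} = 2
G(13) = mex{1,1,0} = 2
G(14) = mex{1,1,1} = 0
G(15) = mex{2,0,1} = 3
G(16) = mex{2,0,1} = 3
G(17) = mex{0,0,0} = 1
G(18) = mex{3,1,0} = 2
G(19) = mex{3,1,0} = 2
G(20) = mex{1,1,1} = 0
G(21) = mex{2,2,1} = 0
G(22) = mex{2,2,1} = 0
G(23) = mex{0,0,2} = 1
G(24) = mex{0,3,2} = 1
G(25) = mex{0,3,0} = 1
G(26) = mex{1,1,3} = 0
G(27) = mex{1,2,3} = 0
G(28) = mex{1,2,1} = 0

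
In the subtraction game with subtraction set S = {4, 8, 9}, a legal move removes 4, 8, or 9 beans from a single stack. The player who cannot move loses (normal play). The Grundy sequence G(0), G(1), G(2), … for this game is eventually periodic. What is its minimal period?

n :  0  1  2  3  4  5  6  7  8  9 10 11 12 13 14 15 16 17 18 19 20 21 22 23 24 25 26 27
G :  0  0  0  0  1  1  1  1  2  2  2  2  3  0  0  0  0  1  1  1  1  2  2  2  2  3  0  0
G(n+13) = G(n) holds for n = 0,…,8 (a full window of length max(S) = 9), so the sequence is purely periodic with period 13.

13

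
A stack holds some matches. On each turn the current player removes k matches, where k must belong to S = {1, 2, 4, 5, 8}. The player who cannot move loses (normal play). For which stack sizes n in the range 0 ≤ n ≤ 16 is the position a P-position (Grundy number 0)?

0, 3, 6, 9, 12, 15

G(0) = 0
G(1) = mex{0} = 1
G(2) = mex{1,0} = 2
G(3) = mex{2,1} = 0
G(4) = mex{0,2,0} = 1
G(5) = mex{1,0,1,0} = 2
G(6) = mex{2,1,2,1} = 0
G(7) = mex{0,2,0,2} = 1
G(8) = mex{1,0,1,0,0} = 2
G(9) = mex{2,1,2,1,1} = 0
G(10) = mex{0,2,0,2,2} = 1
G(11) = mex{1,0,1,0,0} = 2
G(12) = mex{2,1,2,1,1} = 0
G(13) = mex{0,2,0,2,2} = 1
G(14) = mex{1,0,1,0,0} = 2
G(15) = mex{2,1,2,1,1} = 0
G(16) = mex{0,2,0,2,2} = 1
P-positions are exactly the n with G(n) = 0.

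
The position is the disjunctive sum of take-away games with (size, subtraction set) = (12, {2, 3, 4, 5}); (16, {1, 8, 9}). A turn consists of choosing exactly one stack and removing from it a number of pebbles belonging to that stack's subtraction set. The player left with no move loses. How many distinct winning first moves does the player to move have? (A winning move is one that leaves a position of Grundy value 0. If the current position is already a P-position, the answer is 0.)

3

Stack A, S = {2, 3, 4, 5}:
G(0) = 0
G(1) = mex{} = 0
G(2) = mex{0} = 1
G(3) = mex{0,0} = 1
G(4) = mex{1,0,0} = 2
G(5) = mex{1,1,0,0} = 2
G(6) = mex{2,1,1,0} = 3
G(7) = mex{2,2,1,1} = 0
G(8) = mex{3,2,2,1} = 0
G(9) = mex{0,3,2,2} = 1
G(10) = mex{0,0,3,2} = 1
G(11) = mex{1,0,0,3} = 2
G(12) = mex{1,1,0,0} = 2
G_A(12) = 2.
Stack B, S = {1, 8, 9}:
G(0) = 0
G(1) = mex{0} = 1
G(2) = mex{1} = 0
G(3) = mex{0} = 1
G(4) = mex{1} = 0
G(5) = mex{0} = 1
G(6) = mex{1} = 0
G(7) = mex{0} = 1
G(8) = mex{1,0} = 2
G(9) = mex{2,1,0} = 3
G(10) = mex{3,0,1} = 2
G(11) = mex{2,1,0} = 3
G(12) = mex{3,0,1} = 2
G(13) = mex{2,1,0} = 3
G(14) = mex{3,0,1} = 2
G(15) = mex{2,1,0} = 3
G(16) = mex{3,2,1} = 0
G_B(16) = 0.
Combined Grundy value = 2 ⊕ 0 = 2.
A winning move leaves total XOR = 0, i.e. changes one component's Grundy value g to g ⊕ X where X is the current total.
Stack A: need g' = 2⊕2 = 0. Options: 12−2→G=1, 12−3→G=1, 12−4→G=0, 12−5→G=0. Hits: 2.
Stack B: need g' = 0⊕2 = 2. Options: 16−1→G=3, 16−8→G=2, 16−9→G=1. Hits: 1.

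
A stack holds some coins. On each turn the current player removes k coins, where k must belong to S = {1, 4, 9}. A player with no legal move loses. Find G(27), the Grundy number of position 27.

0

n :  0  1  2  3  4  5  6  7  8  9 10 11 12 13 14 15 16 17 18 19 20 21 22 23 24 25 26 27
G :  0  1  0  1  2  0  1  0  1  2  0  1  0  1  2  0  1  0  1  2  0  1  0  1  2  0  1  0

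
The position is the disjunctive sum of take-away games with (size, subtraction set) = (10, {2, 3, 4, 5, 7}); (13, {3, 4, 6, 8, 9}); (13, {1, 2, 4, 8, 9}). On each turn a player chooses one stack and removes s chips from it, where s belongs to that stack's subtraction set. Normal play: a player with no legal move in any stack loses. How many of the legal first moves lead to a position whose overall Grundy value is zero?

0

Stack A, S = {2, 3, 4, 5, 7}:
G(0) = 0
G(1) = mex{} = 0
G(2) = mex{0} = 1
G(3) = mex{0,0} = 1
G(4) = mex{1,0,0} = 2
G(5) = mex{1,1,0,0} = 2
G(6) = mex{2,1,1,0} = 3
G(7) = mex{2,2,1,1,0} = 3
G(8) = mex{3,2,2,1,0} = 4
G(9) = mex{3,3,2,2,1} = 0
G(10) = mex{4,3,3,2,1} = 0
G_A(10) = 0.
Stack B, S = {3, 4, 6, 8, 9}:
G(0) = 0
G(1) = mex{} = 0
G(2) = mex{} = 0
G(3) = mex{0} = 1
G(4) = mex{0,0} = 1
G(5) = mex{0,0} = 1
G(6) = mex{1,0,0} = 2
G(7) = mex{1,1,0} = 2
G(8) = mex{1,1,0,0} = 2
G(9) = mex{2,1,1,0,0} = 3
G(10) = mex{2,2,1,0,0} = 3
G(11) = mex{2,2,1,1,0} = 3
G(12) = mex{3,2,2,1,1} = 0
G(13) = mex{3,3,2,1,1} = 0
G_B(13) = 0.
Stack C, S = {1, 2, 4, 8, 9}:
n :  0  1  2  3  4  5  6  7  8  9 10 11 12 13
G :  0  1  2  0  1  2  0  1  2  3  4  5  3  0
G_C(13) = 0.
Combined Grundy value = 0 ⊕ 0 ⊕ 0 = 0.
A winning move leaves total XOR = 0, i.e. changes one component's Grundy value g to g ⊕ X where X is the current total.
Stack A: target g' = 0⊕0 = 0, but every legal move changes the Grundy value (mex property), so 0 moves.
Stack B: target g' = 0⊕0 = 0, but every legal move changes the Grundy value (mex property), so 0 moves.
Stack C: target g' = 0⊕0 = 0, but every legal move changes the Grundy value (mex property), so 0 moves.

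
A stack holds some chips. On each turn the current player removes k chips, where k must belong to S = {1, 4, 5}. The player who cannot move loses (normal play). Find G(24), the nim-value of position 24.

0

G(0) = 0
G(1) = mex{0} = 1
G(2) = mex{1} = 0
G(3) = mex{0} = 1
G(4) = mex{1,0} = 2
G(5) = mex{2,1,0} = 3
G(6) = mex{3,0,1} = 2
G(7) = mex{2,1,0} = 3
G(8) = mex{3,2,1} = 0
G(9) = mex{0,3,2} = 1
G(10) = mex{1,2,3} = 0
G(11) = mex{0,3,2} = 1
G(12) = mex{1,0,3} = 2
G(13) = mex{2,1,0} = 3
G(14) = mex{3,0,1} = 2
G(15) = mex{2,1,0} = 3
G(16) = mex{3,2,1} = 0
G(17) = mex{0,3,2} = 1
G(18) = mex{1,2,3} = 0
G(19) = mex{0,3,2} = 1
G(20) = mex{1,0,3} = 2
G(21) = mex{2,1,0} = 3
G(22) = mex{3,0,1} = 2
G(23) = mex{2,1,0} = 3
G(24) = mex{3,2,1} = 0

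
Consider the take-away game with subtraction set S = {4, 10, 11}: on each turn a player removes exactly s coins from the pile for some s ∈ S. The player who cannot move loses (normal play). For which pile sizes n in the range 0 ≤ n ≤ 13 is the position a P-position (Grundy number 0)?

0, 1, 2, 3, 8, 9

n :  0  1  2  3  4  5  6  7  8  9 10 11 12 13
G :  0  0  0  0  1  1  1  1  0  0  2  2  1  1
P-positions are exactly the n with G(n) = 0.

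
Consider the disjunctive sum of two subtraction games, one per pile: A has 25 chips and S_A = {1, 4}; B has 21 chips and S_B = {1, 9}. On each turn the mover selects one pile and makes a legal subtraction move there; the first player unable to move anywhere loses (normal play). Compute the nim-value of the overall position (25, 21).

1

Pile A, S = {1, 4}:
G(0) = 0
G(1) = mex{0} = 1
G(2) = mex{1} = 0
G(3) = mex{0} = 1
G(4) = mex{1,0} = 2
G(5) = mex{2,1} = 0
G(6) = mex{0,0} = 1
G(7) = mex{1,1} = 0
G(8) = mex{0,2} = 1
G(9) = mex{1,0} = 2
G(10) = mex{2,1} = 0
G(11) = mex{0,0} = 1
G(12) = mex{1,1} = 0
G(13) = mex{0,2} = 1
G(14) = mex{1,0} = 2
G(15) = mex{2,1} = 0
G(16) = mex{0,0} = 1
G(17) = mex{1,1} = 0
G(18) = mex{0,2} = 1
G(19) = mex{1,0} = 2
G(20) = mex{2,1} = 0
G(21) = mex{0,0} = 1
G(22) = mex{1,1} = 0
G(23) = mex{0,2} = 1
G(24) = mex{1,0} = 2
G(25) = mex{2,1} = 0
G_A(25) = 0.
Pile B, S = {1, 9}:
G(0) = 0
G(1) = mex{0} = 1
G(2) = mex{1} = 0
G(3) = mex{0} = 1
G(4) = mex{1} = 0
G(5) = mex{0} = 1
G(6) = mex{1} = 0
G(7) = mex{0} = 1
G(8) = mex{1} = 0
G(9) = mex{0,0} = 1
G(10) = mex{1,1} = 0
G(11) = mex{0,0} = 1
G(12) = mex{1,1} = 0
G(13) = mex{0,0} = 1
G(14) = mex{1,1} = 0
G(15) = mex{0,0} = 1
G(16) = mex{1,1} = 0
G(17) = mex{0,0} = 1
G(18) = mex{1,1} = 0
G(19) = mex{0,0} = 1
G(20) = mex{1,1} = 0
G(21) = mex{0,0} = 1
G_B(21) = 1.
Combined Grundy value = 0 ⊕ 1 = 1.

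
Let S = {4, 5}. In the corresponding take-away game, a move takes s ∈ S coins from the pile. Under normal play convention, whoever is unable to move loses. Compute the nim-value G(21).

G(0) = 0
G(1) = mex{} = 0
G(2) = mex{} = 0
G(3) = mex{} = 0
G(4) = mex{0} = 1
G(5) = mex{0,0} = 1
G(6) = mex{0,0} = 1
G(7) = mex{0,0} = 1
G(8) = mex{1,0} = 2
G(9) = mex{1,1} = 0
G(10) = mex{1,1} = 0
G(11) = mex{1,1} = 0
G(12) = mex{2,1} = 0
G(13) = mex{0,2} = 1
G(14) = mex{0,0} = 1
G(15) = mex{0,0} = 1
G(16) = mex{0,0} = 1
G(17) = mex{1,0} = 2
G(18) = mex{1,1} = 0
G(19) = mex{1,1} = 0
G(20) = mex{1,1} = 0
G(21) = mex{2,1} = 0

0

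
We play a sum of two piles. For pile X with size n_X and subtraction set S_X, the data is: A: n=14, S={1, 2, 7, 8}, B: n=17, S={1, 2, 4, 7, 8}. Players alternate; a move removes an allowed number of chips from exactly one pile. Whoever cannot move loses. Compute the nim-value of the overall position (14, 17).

Pile A, S = {1, 2, 7, 8}:
G(0) = 0
G(1) = mex{0} = 1
G(2) = mex{1,0} = 2
G(3) = mex{2,1} = 0
G(4) = mex{0,2} = 1
G(5) = mex{1,0} = 2
G(6) = mex{2,1} = 0
G(7) = mex{0,2,0} = 1
G(8) = mex{1,0,1,0} = 2
G(9) = mex{2,1,2,1} = 0
G(10) = mex{0,2,0,2} = 1
G(11) = mex{1,0,1,0} = 2
G(12) = mex{2,1,2,1} = 0
G(13) = mex{0,2,0,2} = 1
G(14) = mex{1,0,1,0} = 2
G_A(14) = 2.
Pile B, S = {1, 2, 4, 7, 8}:
G(0) = 0
G(1) = mex{0} = 1
G(2) = mex{1,0} = 2
G(3) = mex{2,1} = 0
G(4) = mex{0,2,0} = 1
G(5) = mex{1,0,1} = 2
G(6) = mex{2,1,2} = 0
G(7) = mex{0,2,0,0} = 1
G(8) = mex{1,0,1,1,0} = 2
G(9) = mex{2,1,2,2,1} = 0
G(10) = mex{0,2,0,0,2} = 1
G(11) = mex{1,0,1,1,0} = 2
G(12) = mex{2,1,2,2,1} = 0
G(13) = mex{0,2,0,0,2} = 1
G(14) = mex{1,0,1,1,0} = 2
G(15) = mex{2,1,2,2,1} = 0
G(16) = mex{0,2,0,0,2} = 1
G(17) = mex{1,0,1,1,0} = 2
G_B(17) = 2.
Combined Grundy value = 2 ⊕ 2 = 0.

0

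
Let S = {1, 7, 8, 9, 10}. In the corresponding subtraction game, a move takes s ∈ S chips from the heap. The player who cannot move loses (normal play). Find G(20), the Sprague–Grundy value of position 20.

G(0) = 0
G(1) = mex{0} = 1
G(2) = mex{1} = 0
G(3) = mex{0} = 1
G(4) = mex{1} = 0
G(5) = mex{0} = 1
G(6) = mex{1} = 0
G(7) = mex{0,0} = 1
G(8) = mex{1,1,0} = 2
G(9) = mex{2,0,1,0} = 3
G(10) = mex{3,1,0,1,0} = 2
G(11) = mex{2,0,1,0,1} = 3
G(12) = mex{3,1,0,1,0} = 2
G(13) = mex{2,0,1,0,1} = 3
G(14) = mex{3,1,0,1,0} = 2
G(15) = mex{2,2,1,0,1} = 3
G(16) = mex{3,3,2,1,0} = 4
G(17) = mex{4,2,3,2,1} = 0
G(18) = mex{0,3,2,3,2} = 1
G(19) = mex{1,2,3,2,3} = 0
G(20) = mex{0,3,2,3,2} = 1

1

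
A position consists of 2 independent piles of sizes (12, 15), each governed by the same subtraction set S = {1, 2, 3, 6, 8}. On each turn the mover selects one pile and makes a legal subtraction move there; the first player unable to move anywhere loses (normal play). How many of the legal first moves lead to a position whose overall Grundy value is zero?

4

All piles use S = {1, 2, 3, 6, 8}:
G(0) = 0
G(1) = mex{0} = 1
G(2) = mex{1,0} = 2
G(3) = mex{2,1,0} = 3
G(4) = mex{3,2,1} = 0
G(5) = mex{0,3,2} = 1
G(6) = mex{1,0,3,0} = 2
G(7) = mex{2,1,0,1} = 3
G(8) = mex{3,2,1,2,0} = 4
G(9) = mex{4,3,2,3,1} = 0
G(10) = mex{0,4,3,0,2} = 1
G(11) = mex{1,0,4,1,3} = 2
G(12) = mex{2,1,0,2,0} = 3
G(13) = mex{3,2,1,3,1} = 0
G(14) = mex{0,3,2,4,2} = 1
G(15) = mex{1,0,3,0,3} = 2
Pile A: G(12) = 3.
Pile B: G(15) = 2.
Combined Grundy value = 3 ⊕ 2 = 1.
A winning move leaves total XOR = 0, i.e. changes one component's Grundy value g to g ⊕ X where X is the current total.
Pile A: need g' = 3⊕1 = 2. Options: 12−1→G=2, 12−2→G=1, 12−3→G=0, 12−6→G=2, 12−8→G=0. Hits: 2.
Pile B: need g' = 2⊕1 = 3. Options: 15−1→G=1, 15−2→G=0, 15−3→G=3, 15−6→G=0, 15−8→G=3. Hits: 2.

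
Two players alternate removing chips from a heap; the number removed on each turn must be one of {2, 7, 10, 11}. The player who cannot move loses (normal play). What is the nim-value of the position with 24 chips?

1

G(0) = 0
G(1) = mex{} = 0
G(2) = mex{0} = 1
G(3) = mex{0} = 1
G(4) = mex{1} = 0
G(5) = mex{1} = 0
G(6) = mex{0} = 1
G(7) = mex{0,0} = 1
G(8) = mex{1,0} = 2
G(9) = mex{1,1} = 0
G(10) = mex{2,1,0} = 3
G(11) = mex{0,0,0,0} = 1
G(12) = mex{3,0,1,0} = 2
G(13) = mex{1,1,1,1} = 0
G(14) = mex{2,1,0,1} = 3
G(15) = mex{0,2,0,0} = 1
G(16) = mex{3,0,1,0} = 2
G(17) = mex{1,3,1,1} = 0
G(18) = mex{2,1,2,1} = 0
G(19) = mex{0,2,0,2} = 1
G(20) = mex{0,0,3,0} = 1
G(21) = mex{1,3,1,3} = 0
G(22) = mex{1,1,2,1} = 0
G(23) = mex{0,2,0,2} = 1
G(24) = mex{0,0,3,0} = 1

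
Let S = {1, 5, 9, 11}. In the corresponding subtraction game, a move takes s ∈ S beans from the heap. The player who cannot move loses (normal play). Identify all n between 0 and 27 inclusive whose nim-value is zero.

0, 2, 4, 6, 8, 10, 12, 14, 16, 18, 20, 22, 24, 26

G(0) = 0
G(1) = mex{0} = 1
G(2) = mex{1} = 0
G(3) = mex{0} = 1
G(4) = mex{1} = 0
G(5) = mex{0,0} = 1
G(6) = mex{1,1} = 0
G(7) = mex{0,0} = 1
G(8) = mex{1,1} = 0
G(9) = mex{0,0,0} = 1
G(10) = mex{1,1,1} = 0
G(11) = mex{0,0,0,0} = 1
G(12) = mex{1,1,1,1} = 0
G(13) = mex{0,0,0,0} = 1
G(14) = mex{1,1,1,1} = 0
G(15) = mex{0,0,0,0} = 1
G(16) = mex{1,1,1,1} = 0
G(17) = mex{0,0,0,0} = 1
G(18) = mex{1,1,1,1} = 0
G(19) = mex{0,0,0,0} = 1
G(20) = mex{1,1,1,1} = 0
G(21) = mex{0,0,0,0} = 1
G(22) = mex{1,1,1,1} = 0
G(23) = mex{0,0,0,0} = 1
G(24) = mex{1,1,1,1} = 0
G(25) = mex{0,0,0,0} = 1
G(26) = mex{1,1,1,1} = 0
G(27) = mex{0,0,0,0} = 1
P-positions are exactly the n with G(n) = 0.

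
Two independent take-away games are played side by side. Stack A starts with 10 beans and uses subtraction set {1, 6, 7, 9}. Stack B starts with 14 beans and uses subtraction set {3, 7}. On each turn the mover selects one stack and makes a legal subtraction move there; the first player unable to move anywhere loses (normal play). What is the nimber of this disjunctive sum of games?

3

Stack A, S = {1, 6, 7, 9}:
n :  0  1  2  3  4  5  6  7  8  9 10
G :  0  1  0  1  0  1  2  3  2  3  2
G_A(10) = 2.
Stack B, S = {3, 7}:
n :  0  1  2  3  4  5  6  7  8  9 10 11 12 13 14
G :  0  0  0  1  1  1  0  2  2  1  0  0  0  1  1
G_B(14) = 1.
Combined Grundy value = 2 ⊕ 1 = 3.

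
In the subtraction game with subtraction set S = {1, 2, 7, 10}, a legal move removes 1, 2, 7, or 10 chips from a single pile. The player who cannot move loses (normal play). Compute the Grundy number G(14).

n :  0  1  2  3  4  5  6  7  8  9 10 11 12 13 14
G :  0  1  2  0  1  2  0  1  2  0  1  2  0  1  2

2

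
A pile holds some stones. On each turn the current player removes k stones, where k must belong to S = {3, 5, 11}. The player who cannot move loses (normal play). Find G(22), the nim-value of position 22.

2

G(0) = 0
G(1) = mex{} = 0
G(2) = mex{} = 0
G(3) = mex{0} = 1
G(4) = mex{0} = 1
G(5) = mex{0,0} = 1
G(6) = mex{1,0} = 2
G(7) = mex{1,0} = 2
G(8) = mex{1,1} = 0
G(9) = mex{2,1} = 0
G(10) = mex{2,1} = 0
G(11) = mex{0,2,0} = 1
G(12) = mex{0,2,0} = 1
G(13) = mex{0,0,0} = 1
G(14) = mex{1,0,1} = 2
G(15) = mex{1,0,1} = 2
G(16) = mex{1,1,1} = 0
G(17) = mex{2,1,2} = 0
G(18) = mex{2,1,2} = 0
G(19) = mex{0,2,0} = 1
G(20) = mex{0,2,0} = 1
G(21) = mex{0,0,0} = 1
G(22) = mex{1,0,1} = 2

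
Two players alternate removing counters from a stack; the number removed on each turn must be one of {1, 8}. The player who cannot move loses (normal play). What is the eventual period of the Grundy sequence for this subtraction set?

9

n :  0  1  2  3  4  5  6  7  8  9 10 11 12 13 14 15 16 17 18 19
G :  0  1  0  1  0  1  0  1  2  0  1  0  1  0  1  0  1  2  0  1
G(n+9) = G(n) holds for n = 0,…,7 (a full window of length max(S) = 8), so the sequence is purely periodic with period 9.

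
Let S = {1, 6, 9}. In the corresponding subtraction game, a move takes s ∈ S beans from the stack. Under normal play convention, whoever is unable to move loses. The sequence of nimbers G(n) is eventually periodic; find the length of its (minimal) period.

5

G(0) = 0
G(1) = mex{0} = 1
G(2) = mex{1} = 0
G(3) = mex{0} = 1
G(4) = mex{1} = 0
G(5) = mex{0} = 1
G(6) = mex{1,0} = 2
G(7) = mex{2,1} = 0
G(8) = mex{0,0} = 1
G(9) = mex{1,1,0} = 2
G(10) = mex{2,0,1} = 3
G(11) = mex{3,1,0} = 2
G(12) = mex{2,2,1} = 0
G(13) = mex{0,0,0} = 1
G(14) = mex{1,1,1} = 0
G(15) = mex{0,2,2} = 1
G(16) = mex{1,3,0} = 2
G(17) = mex{2,2,1} = 0
G(18) = mex{0,0,2} = 1
G(19) = mex{1,1,3} = 0
G(20) = mex{0,0,2} = 1
G(21) = mex{1,1,0} = 2
G(22) = mex{2,2,1} = 0
G(23) = mex{0,0,0} = 1
G(24) = mex{1,1,1} = 0
G(25) = mex{0,0,2} = 1
G(26) = mex{1,1,0} = 2
From n = 11 onward G(n+5) = G(n); since this holds over max(S) = 9 consecutive positions the period is 5 (pre-period 11).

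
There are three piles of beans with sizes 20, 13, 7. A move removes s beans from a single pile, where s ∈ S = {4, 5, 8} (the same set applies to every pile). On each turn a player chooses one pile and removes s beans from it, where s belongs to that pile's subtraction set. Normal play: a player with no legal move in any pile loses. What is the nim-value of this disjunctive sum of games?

All piles use S = {4, 5, 8}:
n :  0  1  2  3  4  5  6  7  8  9 10 11 12 13 14 15 16 17 18 19 20
G :  0  0  0  0  1  1  1  1  2  2  2  2  0  0  0  0  1  1  1  1  2
Pile A: G(20) = 2.
Pile B: G(13) = 0.
Pile C: G(7) = 1.
Combined Grundy value = 2 ⊕ 0 ⊕ 1 = 3.

3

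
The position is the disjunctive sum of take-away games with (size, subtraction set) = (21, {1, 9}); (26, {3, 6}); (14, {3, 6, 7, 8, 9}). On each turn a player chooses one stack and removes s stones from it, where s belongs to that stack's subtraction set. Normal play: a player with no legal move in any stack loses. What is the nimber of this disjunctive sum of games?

Stack A, S = {1, 9}:
G(0) = 0
G(1) = mex{0} = 1
G(2) = mex{1} = 0
G(3) = mex{0} = 1
G(4) = mex{1} = 0
G(5) = mex{0} = 1
G(6) = mex{1} = 0
G(7) = mex{0} = 1
G(8) = mex{1} = 0
G(9) = mex{0,0} = 1
G(10) = mex{1,1} = 0
G(11) = mex{0,0} = 1
G(12) = mex{1,1} = 0
G(13) = mex{0,0} = 1
G(14) = mex{1,1} = 0
G(15) = mex{0,0} = 1
G(16) = mex{1,1} = 0
G(17) = mex{0,0} = 1
G(18) = mex{1,1} = 0
G(19) = mex{0,0} = 1
G(20) = mex{1,1} = 0
G(21) = mex{0,0} = 1
G_A(21) = 1.
Stack B, S = {3, 6}:
n :  0  1  2  3  4  5  6  7  8  9 10 11 12 13 14 15 16 17 18 19 20 21 22 23 24 25 26
G :  0  0  0  1  1  1  2  2  2  0  0  0  1  1  1  2  2  2  0  0  0  1  1  1  2  2  2
G_B(26) = 2.
Stack C, S = {3, 6, 7, 8, 9}:
n :  0  1  2  3  4  5  6  7  8  9 10 11 12 13 14
G :  0  0  0  1  1  1  2  2  2  3  3  3  0  0  0
G_C(14) = 0.
Combined Grundy value = 1 ⊕ 2 ⊕ 0 = 3.

3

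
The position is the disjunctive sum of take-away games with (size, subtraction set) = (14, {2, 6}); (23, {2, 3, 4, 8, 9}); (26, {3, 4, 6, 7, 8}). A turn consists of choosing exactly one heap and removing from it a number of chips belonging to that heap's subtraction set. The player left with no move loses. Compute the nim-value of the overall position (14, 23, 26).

Heap A, S = {2, 6}:
G(0) = 0
G(1) = mex{} = 0
G(2) = mex{0} = 1
G(3) = mex{0} = 1
G(4) = mex{1} = 0
G(5) = mex{1} = 0
G(6) = mex{0,0} = 1
G(7) = mex{0,0} = 1
G(8) = mex{1,1} = 0
G(9) = mex{1,1} = 0
G(10) = mex{0,0} = 1
G(11) = mex{0,0} = 1
G(12) = mex{1,1} = 0
G(13) = mex{1,1} = 0
G(14) = mex{0,0} = 1
G_A(14) = 1.
Heap B, S = {2, 3, 4, 8, 9}:
n :  0  1  2  3  4  5  6  7  8  9 10 11 12 13 14 15 16 17 18 19 20 21 22 23
G :  0  0  1  1  2  2  0  0  1  1  2  2  0  0  1  1  2  2  0  0  1  1  2  2
G_B(23) = 2.
Heap C, S = {3, 4, 6, 7, 8}:
n :  0  1  2  3  4  5  6  7  8  9 10 11 12 13 14 15 16 17 18 19 20 21 22 23 24 25 26
G :  0  0  0  1  1  1  2  2  2  3  3  0  0  0  1  1  1  2  2  2  3  3  0  0  0  1  1
G_C(26) = 1.
Combined Grundy value = 1 ⊕ 2 ⊕ 1 = 2.

2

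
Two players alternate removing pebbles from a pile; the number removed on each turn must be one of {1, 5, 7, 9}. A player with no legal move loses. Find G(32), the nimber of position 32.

0

n :  0  1  2  3  4  5  6  7  8  9 10 11 12 13 14 15 16 17 18 19 20 21 22 23 24 25 26 27 28 29 30 31 32
G :  0  1  0  1  0  1  0  1  0  1  0  1  0  1  0  1  0  1  0  1  0  1  0  1  0  1  0  1  0  1  0  1  0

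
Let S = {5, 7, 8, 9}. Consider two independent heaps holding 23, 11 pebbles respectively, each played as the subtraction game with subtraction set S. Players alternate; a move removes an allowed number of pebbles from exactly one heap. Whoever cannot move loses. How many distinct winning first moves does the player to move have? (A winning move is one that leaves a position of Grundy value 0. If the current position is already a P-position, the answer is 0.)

1

All heaps use S = {5, 7, 8, 9}:
n :  0  1  2  3  4  5  6  7  8  9 10 11 12 13 14 15 16 17 18 19 20 21 22 23
G :  0  0  0  0  0  1  1  1  1  1  2  2  2  2  0  0  0  0  0  1  1  1  1  1
Heap A: G(23) = 1.
Heap B: G(11) = 2.
Combined Grundy value = 1 ⊕ 2 = 3.
A winning move leaves total XOR = 0, i.e. changes one component's Grundy value g to g ⊕ X where X is the current total.
Heap A: need g' = 1⊕3 = 2. Options: 23−5→G=0, 23−7→G=0, 23−8→G=0, 23−9→G=0. Hits: 0.
Heap B: need g' = 2⊕3 = 1. Options: 11−5→G=1, 11−7→G=0, 11−8→G=0, 11−9→G=0. Hits: 1.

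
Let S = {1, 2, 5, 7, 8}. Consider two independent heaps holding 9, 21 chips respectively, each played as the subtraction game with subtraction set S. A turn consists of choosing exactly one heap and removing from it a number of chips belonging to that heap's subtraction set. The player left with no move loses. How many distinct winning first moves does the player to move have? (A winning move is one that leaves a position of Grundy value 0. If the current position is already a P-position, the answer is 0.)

All heaps use S = {1, 2, 5, 7, 8}:
G(0) = 0
G(1) = mex{0} = 1
G(2) = mex{1,0} = 2
G(3) = mex{2,1} = 0
G(4) = mex{0,2} = 1
G(5) = mex{1,0,0} = 2
G(6) = mex{2,1,1} = 0
G(7) = mex{0,2,2,0} = 1
G(8) = mex{1,0,0,1,0} = 2
G(9) = mex{2,1,1,2,1} = 0
G(10) = mex{0,2,2,0,2} = 1
G(11) = mex{1,0,0,1,0} = 2
G(12) = mex{2,1,1,2,1} = 0
G(13) = mex{0,2,2,0,2} = 1
G(14) = mex{1,0,0,1,0} = 2
G(15) = mex{2,1,1,2,1} = 0
G(16) = mex{0,2,2,0,2} = 1
G(17) = mex{1,0,0,1,0} = 2
G(18) = mex{2,1,1,2,1} = 0
G(19) = mex{0,2,2,0,2} = 1
G(20) = mex{1,0,0,1,0} = 2
G(21) = mex{2,1,1,2,1} = 0
Heap A: G(9) = 0.
Heap B: G(21) = 0.
Combined Grundy value = 0 ⊕ 0 = 0.
A winning move leaves total XOR = 0, i.e. changes one component's Grundy value g to g ⊕ X where X is the current total.
Heap A: target g' = 0⊕0 = 0, but every legal move changes the Grundy value (mex property), so 0 moves.
Heap B: target g' = 0⊕0 = 0, but every legal move changes the Grundy value (mex property), so 0 moves.

0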